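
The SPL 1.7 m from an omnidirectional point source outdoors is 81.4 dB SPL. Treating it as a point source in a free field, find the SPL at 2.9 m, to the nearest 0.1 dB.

Inverse-square spreading gives ΔL = −20·log₁₀(d₂/d₁).
ΔL = −20·log₁₀(2.9/1.7) = -4.64 dB, so L₂ = 81.4 + (-4.64) = 76.8 dB SPL.

76.8 dB SPL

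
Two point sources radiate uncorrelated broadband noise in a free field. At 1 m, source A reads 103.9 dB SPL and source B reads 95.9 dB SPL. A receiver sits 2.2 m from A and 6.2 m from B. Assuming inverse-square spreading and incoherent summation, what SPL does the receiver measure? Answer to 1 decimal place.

97.1 dB SPL

At the listener: L_A = 103.9 − 20·log₁₀(2.2) = 97.05 dB; L_B = 95.9 − 20·log₁₀(6.2) = 80.05 dB.
Combined: 10·log₁₀(10^(97.05/10)+10^(80.05/10)) = 97.1 dB SPL.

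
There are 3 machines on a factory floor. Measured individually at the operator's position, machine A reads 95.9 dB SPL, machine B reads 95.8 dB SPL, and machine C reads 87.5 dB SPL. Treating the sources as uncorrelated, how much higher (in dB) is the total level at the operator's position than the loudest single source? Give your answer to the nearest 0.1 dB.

Uncorrelated sources add in intensity (power), not in dB.
L_total = 10·log₁₀(10^(95.9/10) + 10^(95.8/10) + 10^(87.5/10)) = 99.17 dB SPL.
Excess over the loudest (95.9 dB): 99.17 − 95.9 = 3.3 dB.

3.3 dB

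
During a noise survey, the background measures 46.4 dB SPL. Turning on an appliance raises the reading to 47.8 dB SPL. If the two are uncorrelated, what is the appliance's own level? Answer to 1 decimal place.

42.2 dB SPL

Subtract intensities: L_src = 10·log₁₀(10^(L_total/10) − 10^(L_bg/10)).
L_src = 10·log₁₀(10^(47.8/10) − 10^(46.4/10)) = 10·log₁₀(16600) = 42.2 dB SPL.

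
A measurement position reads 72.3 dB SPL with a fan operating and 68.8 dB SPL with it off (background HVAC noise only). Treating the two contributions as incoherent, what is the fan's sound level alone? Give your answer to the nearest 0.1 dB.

69.7 dB SPL

Background correction is a power subtraction:
L_src = 10·log₁₀(10^(72.3/10) − 10^(68.8/10)) = 10·log₁₀(9397000) = 69.7 dB SPL.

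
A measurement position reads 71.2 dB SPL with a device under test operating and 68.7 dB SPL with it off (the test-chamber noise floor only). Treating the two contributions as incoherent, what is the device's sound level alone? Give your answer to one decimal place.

Subtract intensities: L_src = 10·log₁₀(10^(L_total/10) − 10^(L_bg/10)).
L_src = 10·log₁₀(10^(71.2/10) − 10^(68.7/10)) = 10·log₁₀(5769000) = 67.6 dB SPL.

67.6 dB SPL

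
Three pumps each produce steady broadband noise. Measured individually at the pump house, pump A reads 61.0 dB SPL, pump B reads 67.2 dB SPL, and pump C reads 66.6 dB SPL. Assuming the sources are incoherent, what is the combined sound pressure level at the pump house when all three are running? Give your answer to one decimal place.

Incoherent sources sum as intensities:
L_total = 10·log₁₀(10^(61.0/10) + 10^(67.2/10) + 10^(66.6/10)) = 10·log₁₀(11080000) = 70.4 dB SPL.

70.4 dB SPL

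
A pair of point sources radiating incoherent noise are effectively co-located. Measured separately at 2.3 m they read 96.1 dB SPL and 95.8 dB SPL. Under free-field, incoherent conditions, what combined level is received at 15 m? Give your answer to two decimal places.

82.68 dB SPL

Combined at 2.3 m: 10·log₁₀(10^(96.1/10)+10^(95.8/10)) = 98.963 dB SPL.
Then apply −20·log₁₀(15/2.3) = -16.287 dB → 82.68 dB SPL.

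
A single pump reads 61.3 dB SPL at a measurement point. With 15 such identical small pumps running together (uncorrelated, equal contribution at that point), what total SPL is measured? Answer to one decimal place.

73.1 dB SPL

15 equal incoherent sources raise the level by 10·log₁₀(15) = 11.76 dB.
L_total = 61.3 + 11.76 = 73.1 dB SPL.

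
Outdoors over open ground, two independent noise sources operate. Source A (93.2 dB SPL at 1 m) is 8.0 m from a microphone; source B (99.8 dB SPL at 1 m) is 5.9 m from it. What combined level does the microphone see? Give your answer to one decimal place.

At the listener: L_A = 93.2 − 20·log₁₀(8.0) = 75.14 dB; L_B = 99.8 − 20·log₁₀(5.9) = 84.38 dB.
Combined: 10·log₁₀(10^(75.14/10)+10^(84.38/10)) = 84.9 dB SPL.

84.9 dB SPL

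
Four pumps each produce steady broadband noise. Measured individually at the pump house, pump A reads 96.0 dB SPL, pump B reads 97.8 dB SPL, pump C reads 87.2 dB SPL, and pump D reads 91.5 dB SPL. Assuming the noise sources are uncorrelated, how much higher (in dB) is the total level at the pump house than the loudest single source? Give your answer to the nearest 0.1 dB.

3.0 dB

Add the sources as powers (linear), then convert back to dB:
L_total = 10·log₁₀(10^(96.0/10) + 10^(97.8/10) + 10^(87.2/10) + 10^(91.5/10)) = 100.77 dB SPL.
Excess over the loudest (97.8 dB): 100.77 − 97.8 = 3.0 dB.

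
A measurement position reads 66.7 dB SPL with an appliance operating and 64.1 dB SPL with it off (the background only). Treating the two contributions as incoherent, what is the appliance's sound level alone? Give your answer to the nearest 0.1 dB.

Remove the background by subtracting linear intensities:
L_src = 10·log₁₀(10^(66.7/10) − 10^(64.1/10)) = 10·log₁₀(2107000) = 63.2 dB SPL.

63.2 dB SPL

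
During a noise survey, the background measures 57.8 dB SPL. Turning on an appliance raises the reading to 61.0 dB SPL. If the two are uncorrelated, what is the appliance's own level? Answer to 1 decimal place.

Background correction is a power subtraction:
L_src = 10·log₁₀(10^(61.0/10) − 10^(57.8/10)) = 10·log₁₀(656400) = 58.2 dB SPL.

58.2 dB SPL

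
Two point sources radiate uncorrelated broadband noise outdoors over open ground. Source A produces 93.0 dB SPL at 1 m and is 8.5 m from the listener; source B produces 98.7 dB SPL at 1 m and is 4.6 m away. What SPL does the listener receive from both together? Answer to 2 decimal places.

At the listener: L_A = 93.0 − 20·log₁₀(8.5) = 74.412 dB; L_B = 98.7 − 20·log₁₀(4.6) = 85.445 dB.
Combined: 10·log₁₀(10^(74.412/10)+10^(85.445/10)) = 85.77 dB SPL.

85.77 dB SPL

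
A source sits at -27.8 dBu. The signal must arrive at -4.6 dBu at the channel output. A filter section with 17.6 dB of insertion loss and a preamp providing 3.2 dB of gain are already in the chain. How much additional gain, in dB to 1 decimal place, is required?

37.6 dB

The required make-up gain is the shortfall in the dB sum.
G = -4.6 − (-27.8) + 17.6 − 3.2 = 37.6 dB.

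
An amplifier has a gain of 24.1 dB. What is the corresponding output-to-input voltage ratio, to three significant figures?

16.0

Voltage ratio = 10^(dB/20).
10^(24.1/20) = 10^(1.205) = 16.0.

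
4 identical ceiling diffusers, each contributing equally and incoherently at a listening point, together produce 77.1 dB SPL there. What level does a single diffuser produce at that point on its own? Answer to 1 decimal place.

71.1 dB SPL

4 equal incoherent sources add 10·log₁₀(4) = 6.02 dB over one source.
L_one = 77.1 − 6.02 = 71.1 dB SPL.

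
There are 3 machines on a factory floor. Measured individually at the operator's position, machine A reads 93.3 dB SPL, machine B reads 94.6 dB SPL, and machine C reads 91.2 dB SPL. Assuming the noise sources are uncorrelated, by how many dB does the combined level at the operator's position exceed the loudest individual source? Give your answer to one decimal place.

Uncorrelated sources add in intensity (power), not in dB.
L_total = 10·log₁₀(10^(93.3/10) + 10^(94.6/10) + 10^(91.2/10)) = 98.02 dB SPL.
Excess over the loudest (94.6 dB): 98.02 − 94.6 = 3.4 dB.

3.4 dB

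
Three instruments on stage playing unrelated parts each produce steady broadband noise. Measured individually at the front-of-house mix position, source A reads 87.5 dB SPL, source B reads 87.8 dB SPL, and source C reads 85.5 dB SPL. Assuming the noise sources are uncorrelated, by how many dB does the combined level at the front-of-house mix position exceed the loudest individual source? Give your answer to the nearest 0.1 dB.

Uncorrelated sources add in intensity (power), not in dB.
L_total = 10·log₁₀(10^(87.5/10) + 10^(87.8/10) + 10^(85.5/10)) = 91.82 dB SPL.
Excess over the loudest (87.8 dB): 91.82 − 87.8 = 4.0 dB.

4.0 dB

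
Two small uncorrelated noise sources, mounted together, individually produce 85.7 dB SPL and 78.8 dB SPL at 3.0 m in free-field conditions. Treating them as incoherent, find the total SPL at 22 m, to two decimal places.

Combined at 3.0 m: 10·log₁₀(10^(85.7/10)+10^(78.8/10)) = 86.507 dB SPL.
Then apply −20·log₁₀(22/3.0) = -17.306 dB → 69.20 dB SPL.

69.20 dB SPL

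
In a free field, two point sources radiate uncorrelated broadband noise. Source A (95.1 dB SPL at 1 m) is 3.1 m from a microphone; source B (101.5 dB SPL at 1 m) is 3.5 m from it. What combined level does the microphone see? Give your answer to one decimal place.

At the listener: L_A = 95.1 − 20·log₁₀(3.1) = 85.27 dB; L_B = 101.5 − 20·log₁₀(3.5) = 90.62 dB.
Combined: 10·log₁₀(10^(85.27/10)+10^(90.62/10)) = 91.7 dB SPL.

91.7 dB SPL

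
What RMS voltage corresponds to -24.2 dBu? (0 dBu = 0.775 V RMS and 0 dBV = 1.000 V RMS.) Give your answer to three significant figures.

0.0478 V

V = 0.775 V × 10^(-24.2/20).
= 0.775 × 0.06166 = 0.0478 V.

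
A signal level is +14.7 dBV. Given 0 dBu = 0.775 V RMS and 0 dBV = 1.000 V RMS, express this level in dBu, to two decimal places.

The offset between the scales is 20·log₁₀(0.775/1.000) = −2.214 dB.
So dBu = +14.7 + 2.214 = +16.91 dBu.

+16.91 dBu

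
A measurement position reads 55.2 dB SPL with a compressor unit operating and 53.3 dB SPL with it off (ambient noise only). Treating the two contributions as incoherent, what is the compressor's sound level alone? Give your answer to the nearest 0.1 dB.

Subtract intensities: L_src = 10·log₁₀(10^(L_total/10) − 10^(L_bg/10)).
L_src = 10·log₁₀(10^(55.2/10) − 10^(53.3/10)) = 10·log₁₀(117300) = 50.7 dB SPL.

50.7 dB SPL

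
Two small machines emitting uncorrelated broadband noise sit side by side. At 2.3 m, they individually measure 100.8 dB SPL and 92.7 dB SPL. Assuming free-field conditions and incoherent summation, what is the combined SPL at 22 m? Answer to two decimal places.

Combined at 2.3 m: 10·log₁₀(10^(100.8/10)+10^(92.7/10)) = 101.425 dB SPL.
Then apply −20·log₁₀(22/2.3) = -19.614 dB → 81.81 dB SPL.

81.81 dB SPL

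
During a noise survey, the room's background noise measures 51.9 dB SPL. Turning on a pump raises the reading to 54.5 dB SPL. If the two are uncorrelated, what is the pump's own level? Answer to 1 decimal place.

51.0 dB SPL

Remove the background by subtracting linear intensities:
L_src = 10·log₁₀(10^(54.5/10) − 10^(51.9/10)) = 10·log₁₀(127000) = 51.0 dB SPL.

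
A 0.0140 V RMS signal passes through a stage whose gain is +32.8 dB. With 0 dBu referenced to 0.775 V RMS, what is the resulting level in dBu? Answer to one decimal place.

-2.1 dBu

Input level: 20·log₁₀(0.0140/0.775) = -34.86 dBu.
Output: -34.86 + 32.8 = -2.1 dBu.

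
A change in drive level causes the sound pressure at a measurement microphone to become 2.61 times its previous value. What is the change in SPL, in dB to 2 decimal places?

8.33 dB

Sound pressure is an amplitude quantity: ΔL = 20·log₁₀(p₂/p₁).
20·log₁₀(2.61) = 8.33 dB.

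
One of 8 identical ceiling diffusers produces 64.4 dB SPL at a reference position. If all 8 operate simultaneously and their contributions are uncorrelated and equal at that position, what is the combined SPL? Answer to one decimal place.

8 equal incoherent sources raise the level by 10·log₁₀(8) = 9.03 dB.
L_total = 64.4 + 9.03 = 73.4 dB SPL.

73.4 dB SPL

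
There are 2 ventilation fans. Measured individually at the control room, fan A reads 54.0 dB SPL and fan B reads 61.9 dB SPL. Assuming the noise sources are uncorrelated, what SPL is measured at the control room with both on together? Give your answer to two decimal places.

Uncorrelated sources add in intensity (power), not in dB.
L_total = 10·log₁₀(10^(54.0/10) + 10^(61.9/10)) = 10·log₁₀(1800000) = 62.55 dB SPL.

62.55 dB SPL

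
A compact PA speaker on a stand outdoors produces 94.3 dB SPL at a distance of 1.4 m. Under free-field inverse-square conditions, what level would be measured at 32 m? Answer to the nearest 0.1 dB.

Inverse-square spreading gives ΔL = −20·log₁₀(d₂/d₁).
ΔL = −20·log₁₀(32/1.4) = -27.18 dB, so L₂ = 94.3 + (-27.18) = 67.1 dB SPL.

67.1 dB SPL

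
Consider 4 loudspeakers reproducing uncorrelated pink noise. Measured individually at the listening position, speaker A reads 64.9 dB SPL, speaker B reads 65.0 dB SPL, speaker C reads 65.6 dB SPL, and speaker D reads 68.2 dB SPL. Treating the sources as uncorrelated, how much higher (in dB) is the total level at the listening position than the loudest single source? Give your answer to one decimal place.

Add the sources as powers (linear), then convert back to dB:
L_total = 10·log₁₀(10^(64.9/10) + 10^(65.0/10) + 10^(65.6/10) + 10^(68.2/10)) = 72.17 dB SPL.
Excess over the loudest (68.2 dB): 72.17 − 68.2 = 4.0 dB.

4.0 dB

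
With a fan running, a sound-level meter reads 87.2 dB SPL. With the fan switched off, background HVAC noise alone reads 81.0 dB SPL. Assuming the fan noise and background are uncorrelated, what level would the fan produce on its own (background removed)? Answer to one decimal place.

Remove the background by subtracting linear intensities:
L_src = 10·log₁₀(10^(87.2/10) − 10^(81.0/10)) = 10·log₁₀(398900000) = 86.0 dB SPL.

86.0 dB SPL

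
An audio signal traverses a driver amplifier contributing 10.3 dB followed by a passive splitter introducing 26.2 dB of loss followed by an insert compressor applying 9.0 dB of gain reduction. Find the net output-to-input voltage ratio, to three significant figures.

0.0569

Net gain = 10.3 + (−26.2) + (−9.0) = -24.9 dB.
Voltage ratio = 10^(-24.9/20) = 0.0569.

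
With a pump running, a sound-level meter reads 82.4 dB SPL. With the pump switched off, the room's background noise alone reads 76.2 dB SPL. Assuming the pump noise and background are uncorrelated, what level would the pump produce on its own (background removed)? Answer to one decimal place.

Background correction is a power subtraction:
L_src = 10·log₁₀(10^(82.4/10) − 10^(76.2/10)) = 10·log₁₀(132100000) = 81.2 dB SPL.

81.2 dB SPL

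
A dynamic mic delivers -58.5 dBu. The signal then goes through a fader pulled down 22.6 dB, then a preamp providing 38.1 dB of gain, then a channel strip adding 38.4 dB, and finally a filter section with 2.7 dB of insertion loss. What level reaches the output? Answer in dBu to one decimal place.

Gain stages sum in dB:
-58.5 − 22.6 + 38.1 + 38.4 − 2.7 = -7.3 dBu.

-7.3 dBu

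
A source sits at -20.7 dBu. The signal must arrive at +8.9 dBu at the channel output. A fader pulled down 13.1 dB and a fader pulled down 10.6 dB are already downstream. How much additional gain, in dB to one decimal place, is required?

53.3 dB

The required make-up gain is the shortfall in the dB sum.
G = +8.9 − (-20.7) + 13.1 + 10.6 = 53.3 dB.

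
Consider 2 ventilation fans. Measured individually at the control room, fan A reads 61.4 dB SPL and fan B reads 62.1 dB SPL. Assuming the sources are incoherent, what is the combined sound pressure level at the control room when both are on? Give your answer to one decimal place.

Add the sources as powers (linear), then convert back to dB:
L_total = 10·log₁₀(10^(61.4/10) + 10^(62.1/10)) = 10·log₁₀(3002000) = 64.8 dB SPL.

64.8 dB SPL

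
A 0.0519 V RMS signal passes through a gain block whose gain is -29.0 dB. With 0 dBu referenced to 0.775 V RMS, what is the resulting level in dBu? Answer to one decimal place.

-52.5 dBu

Input level: 20·log₁₀(0.0519/0.775) = -23.48 dBu.
Output: -23.48 − 29.0 = -52.5 dBu.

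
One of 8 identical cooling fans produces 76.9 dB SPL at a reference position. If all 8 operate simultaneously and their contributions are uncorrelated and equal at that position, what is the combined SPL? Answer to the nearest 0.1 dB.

85.9 dB SPL

8 equal incoherent sources raise the level by 10·log₁₀(8) = 9.03 dB.
L_total = 76.9 + 9.03 = 85.9 dB SPL.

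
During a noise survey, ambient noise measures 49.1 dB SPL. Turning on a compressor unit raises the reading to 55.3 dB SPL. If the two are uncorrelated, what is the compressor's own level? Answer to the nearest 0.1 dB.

54.1 dB SPL

Subtract intensities: L_src = 10·log₁₀(10^(L_total/10) − 10^(L_bg/10)).
L_src = 10·log₁₀(10^(55.3/10) − 10^(49.1/10)) = 10·log₁₀(257600) = 54.1 dB SPL.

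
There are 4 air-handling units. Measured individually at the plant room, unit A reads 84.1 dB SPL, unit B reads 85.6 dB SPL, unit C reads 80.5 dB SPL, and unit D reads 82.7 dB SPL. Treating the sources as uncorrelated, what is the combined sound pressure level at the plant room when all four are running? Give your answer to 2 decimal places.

89.63 dB SPL

Uncorrelated sources add in intensity (power), not in dB.
L_total = 10·log₁₀(10^(84.1/10) + 10^(85.6/10) + 10^(80.5/10) + 10^(82.7/10)) = 10·log₁₀(918500000) = 89.63 dB SPL.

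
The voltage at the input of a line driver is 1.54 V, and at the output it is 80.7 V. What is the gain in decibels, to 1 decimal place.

34.4 dB

Voltage is an amplitude quantity, so gain = 20·log₁₀(V_out/V_in).
20·log₁₀(80.7/1.54) = 20·log₁₀(52.40) = 34.4 dB.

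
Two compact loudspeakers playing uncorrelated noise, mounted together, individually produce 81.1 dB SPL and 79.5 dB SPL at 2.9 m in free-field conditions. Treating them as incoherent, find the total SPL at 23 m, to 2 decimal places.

Combined at 2.9 m: 10·log₁₀(10^(81.1/10)+10^(79.5/10)) = 83.384 dB SPL.
Then apply −20·log₁₀(23/2.9) = -17.987 dB → 65.40 dB SPL.

65.40 dB SPL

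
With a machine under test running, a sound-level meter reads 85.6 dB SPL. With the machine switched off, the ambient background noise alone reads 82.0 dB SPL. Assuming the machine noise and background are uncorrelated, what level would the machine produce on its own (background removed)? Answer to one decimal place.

Background correction is a power subtraction:
L_src = 10·log₁₀(10^(85.6/10) − 10^(82.0/10)) = 10·log₁₀(204600000) = 83.1 dB SPL.

83.1 dB SPL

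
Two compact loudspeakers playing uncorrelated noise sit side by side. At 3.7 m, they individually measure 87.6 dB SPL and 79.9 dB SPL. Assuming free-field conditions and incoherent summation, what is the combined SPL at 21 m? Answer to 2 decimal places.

Combined at 3.7 m: 10·log₁₀(10^(87.6/10)+10^(79.9/10)) = 88.281 dB SPL.
Then apply −20·log₁₀(21/3.7) = -15.080 dB → 73.20 dB SPL.

73.20 dB SPL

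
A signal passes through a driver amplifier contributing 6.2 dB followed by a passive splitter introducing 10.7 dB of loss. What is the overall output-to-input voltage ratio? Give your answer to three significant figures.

0.596

Net gain = 6.2 + (−10.7) = -4.5 dB.
Voltage ratio = 10^(-4.5/20) = 0.596.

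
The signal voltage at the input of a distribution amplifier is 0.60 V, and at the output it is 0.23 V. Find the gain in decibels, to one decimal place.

Voltage ratio → dB uses the 20·log₁₀ form:
20·log₁₀(0.23/0.60) = 20·log₁₀(0.3833) = -8.3 dB.

-8.3 dB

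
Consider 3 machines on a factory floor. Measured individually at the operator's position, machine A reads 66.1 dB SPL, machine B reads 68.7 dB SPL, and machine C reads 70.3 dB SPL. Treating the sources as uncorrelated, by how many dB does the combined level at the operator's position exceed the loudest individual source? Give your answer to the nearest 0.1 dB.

Incoherent sources sum as intensities:
L_total = 10·log₁₀(10^(66.1/10) + 10^(68.7/10) + 10^(70.3/10)) = 73.46 dB SPL.
Excess over the loudest (70.3 dB): 73.46 − 70.3 = 3.2 dB.

3.2 dB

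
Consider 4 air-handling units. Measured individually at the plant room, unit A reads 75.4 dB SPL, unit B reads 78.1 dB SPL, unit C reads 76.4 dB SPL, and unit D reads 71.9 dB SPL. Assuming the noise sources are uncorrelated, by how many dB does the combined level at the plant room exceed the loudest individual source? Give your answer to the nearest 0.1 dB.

3.9 dB

Add the sources as powers (linear), then convert back to dB:
L_total = 10·log₁₀(10^(75.4/10) + 10^(78.1/10) + 10^(76.4/10) + 10^(71.9/10)) = 82.00 dB SPL.
Excess over the loudest (78.1 dB): 82.00 − 78.1 = 3.9 dB.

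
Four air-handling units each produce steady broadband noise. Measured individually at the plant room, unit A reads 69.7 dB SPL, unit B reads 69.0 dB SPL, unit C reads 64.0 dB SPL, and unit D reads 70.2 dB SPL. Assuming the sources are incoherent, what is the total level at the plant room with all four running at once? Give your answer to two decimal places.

Incoherent sources sum as intensities:
L_total = 10·log₁₀(10^(69.7/10) + 10^(69.0/10) + 10^(64.0/10) + 10^(70.2/10)) = 10·log₁₀(30260000) = 74.81 dB SPL.

74.81 dB SPL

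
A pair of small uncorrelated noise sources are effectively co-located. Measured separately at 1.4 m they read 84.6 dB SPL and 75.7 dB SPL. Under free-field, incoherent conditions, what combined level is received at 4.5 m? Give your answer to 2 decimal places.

74.98 dB SPL

Combined at 1.4 m: 10·log₁₀(10^(84.6/10)+10^(75.7/10)) = 85.126 dB SPL.
Then apply −20·log₁₀(4.5/1.4) = -10.142 dB → 74.98 dB SPL.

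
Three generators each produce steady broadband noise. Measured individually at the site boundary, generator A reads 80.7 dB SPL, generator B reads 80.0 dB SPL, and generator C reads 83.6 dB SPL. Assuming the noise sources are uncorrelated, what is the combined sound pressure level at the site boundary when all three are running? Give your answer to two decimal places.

86.50 dB SPL

Add the sources as powers (linear), then convert back to dB:
L_total = 10·log₁₀(10^(80.7/10) + 10^(80.0/10) + 10^(83.6/10)) = 10·log₁₀(446600000) = 86.50 dB SPL.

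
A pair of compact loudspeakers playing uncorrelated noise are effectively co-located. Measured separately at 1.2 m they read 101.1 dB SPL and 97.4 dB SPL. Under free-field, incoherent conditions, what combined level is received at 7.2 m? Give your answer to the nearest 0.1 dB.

Combined at 1.2 m: 10·log₁₀(10^(101.1/10)+10^(97.4/10)) = 102.64 dB SPL.
Then apply −20·log₁₀(7.2/1.2) = -15.56 dB → 87.1 dB SPL.

87.1 dB SPL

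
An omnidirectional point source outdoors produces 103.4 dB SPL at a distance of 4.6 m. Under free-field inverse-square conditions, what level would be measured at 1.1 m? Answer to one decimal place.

115.8 dB SPL

Free-field point source: level drops by 20·log₁₀ of the distance ratio.
ΔL = −20·log₁₀(1.1/4.6) = 12.43 dB, so L₂ = 103.4 + (12.43) = 115.8 dB SPL.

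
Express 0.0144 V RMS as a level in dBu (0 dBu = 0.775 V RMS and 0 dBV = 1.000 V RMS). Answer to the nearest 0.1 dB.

-34.6 dBu

dBu = 20·log₁₀(V / 0.775 V).
20·log₁₀(0.0144/0.775) = -34.6 dBu.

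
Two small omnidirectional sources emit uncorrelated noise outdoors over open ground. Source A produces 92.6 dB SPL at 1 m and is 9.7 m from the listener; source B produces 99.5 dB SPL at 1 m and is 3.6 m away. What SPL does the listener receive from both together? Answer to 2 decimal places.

At the listener: L_A = 92.6 − 20·log₁₀(9.7) = 72.865 dB; L_B = 99.5 − 20·log₁₀(3.6) = 88.374 dB.
Combined: 10·log₁₀(10^(72.865/10)+10^(88.374/10)) = 88.49 dB SPL.

88.49 dB SPL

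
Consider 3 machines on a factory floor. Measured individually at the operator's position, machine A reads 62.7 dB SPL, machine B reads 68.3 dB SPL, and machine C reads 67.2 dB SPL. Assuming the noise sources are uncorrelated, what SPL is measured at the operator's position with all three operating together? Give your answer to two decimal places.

71.42 dB SPL

Incoherent sources sum as intensities:
L_total = 10·log₁₀(10^(62.7/10) + 10^(68.3/10) + 10^(67.2/10)) = 10·log₁₀(13870000) = 71.42 dB SPL.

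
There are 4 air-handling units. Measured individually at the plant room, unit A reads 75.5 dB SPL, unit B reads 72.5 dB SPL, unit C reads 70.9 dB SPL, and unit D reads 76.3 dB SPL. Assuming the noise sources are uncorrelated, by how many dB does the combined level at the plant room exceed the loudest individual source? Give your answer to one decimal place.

Add the sources as powers (linear), then convert back to dB:
L_total = 10·log₁₀(10^(75.5/10) + 10^(72.5/10) + 10^(70.9/10) + 10^(76.3/10)) = 80.34 dB SPL.
Excess over the loudest (76.3 dB): 80.34 − 76.3 = 4.0 dB.

4.0 dB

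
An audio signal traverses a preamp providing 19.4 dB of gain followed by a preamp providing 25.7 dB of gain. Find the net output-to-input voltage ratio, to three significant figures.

Net gain = 19.4 + 25.7 = 45.1 dB.
Voltage ratio = 10^(45.1/20) = 180.

180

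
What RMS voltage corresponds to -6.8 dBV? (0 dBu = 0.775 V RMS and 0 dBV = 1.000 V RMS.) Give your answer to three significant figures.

0.457 V

V = 1.000 V × 10^(-6.8/20).
= 1.000 × 0.4571 = 0.457 V.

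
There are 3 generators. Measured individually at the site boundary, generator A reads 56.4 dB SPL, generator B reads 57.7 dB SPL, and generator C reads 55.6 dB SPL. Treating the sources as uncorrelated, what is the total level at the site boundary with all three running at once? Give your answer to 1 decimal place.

Uncorrelated sources add in intensity (power), not in dB.
L_total = 10·log₁₀(10^(56.4/10) + 10^(57.7/10) + 10^(55.6/10)) = 10·log₁₀(1388000) = 61.4 dB SPL.

61.4 dB SPL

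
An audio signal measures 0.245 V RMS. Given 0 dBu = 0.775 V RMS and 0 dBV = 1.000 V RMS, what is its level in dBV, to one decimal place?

-12.2 dBV

dBV = 20·log₁₀(V / 1.000 V).
20·log₁₀(0.245/1.000) = -12.2 dBV.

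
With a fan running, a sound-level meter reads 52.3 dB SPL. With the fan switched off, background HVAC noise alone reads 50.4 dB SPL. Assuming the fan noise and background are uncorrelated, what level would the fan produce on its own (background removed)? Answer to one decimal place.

47.8 dB SPL

Remove the background by subtracting linear intensities:
L_src = 10·log₁₀(10^(52.3/10) − 10^(50.4/10)) = 10·log₁₀(60180) = 47.8 dB SPL.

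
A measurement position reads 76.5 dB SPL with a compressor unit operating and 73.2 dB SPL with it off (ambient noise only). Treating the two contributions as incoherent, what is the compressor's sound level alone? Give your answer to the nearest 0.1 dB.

Subtract intensities: L_src = 10·log₁₀(10^(L_total/10) − 10^(L_bg/10)).
L_src = 10·log₁₀(10^(76.5/10) − 10^(73.2/10)) = 10·log₁₀(23780000) = 73.8 dB SPL.

73.8 dB SPL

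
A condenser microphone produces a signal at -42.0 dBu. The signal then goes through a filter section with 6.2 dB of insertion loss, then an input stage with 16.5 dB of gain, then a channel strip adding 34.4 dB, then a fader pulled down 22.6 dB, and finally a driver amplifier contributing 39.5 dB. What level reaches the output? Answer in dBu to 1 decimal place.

Gain stages sum in dB:
-42.0 − 6.2 + 16.5 + 34.4 − 22.6 + 39.5 = +19.6 dBu.

+19.6 dBu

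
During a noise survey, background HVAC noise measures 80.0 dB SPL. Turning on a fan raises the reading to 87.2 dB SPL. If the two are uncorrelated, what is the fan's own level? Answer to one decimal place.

Remove the background by subtracting linear intensities:
L_src = 10·log₁₀(10^(87.2/10) − 10^(80.0/10)) = 10·log₁₀(424800000) = 86.3 dB SPL.

86.3 dB SPL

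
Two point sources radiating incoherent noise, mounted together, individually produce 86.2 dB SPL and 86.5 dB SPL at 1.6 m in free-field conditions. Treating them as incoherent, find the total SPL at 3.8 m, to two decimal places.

Combined at 1.6 m: 10·log₁₀(10^(86.2/10)+10^(86.5/10)) = 89.363 dB SPL.
Then apply −20·log₁₀(3.8/1.6) = -7.513 dB → 81.85 dB SPL.

81.85 dB SPL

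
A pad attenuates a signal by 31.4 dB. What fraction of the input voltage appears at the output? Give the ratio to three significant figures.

Voltage ratio = 10^(dB/20).
10^(-31.4/20) = 10^(-1.570) = 0.0269.

0.0269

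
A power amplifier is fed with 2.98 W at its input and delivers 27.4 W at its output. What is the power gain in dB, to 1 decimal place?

Power ratio → dB uses the 10·log₁₀ form:
10·log₁₀(27.4/2.98) = 10·log₁₀(9.195) = 9.6 dB.

9.6 dB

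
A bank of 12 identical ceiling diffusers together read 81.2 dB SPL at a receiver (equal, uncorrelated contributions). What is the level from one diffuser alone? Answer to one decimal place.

12 equal incoherent sources add 10·log₁₀(12) = 10.79 dB over one source.
L_one = 81.2 − 10.79 = 70.4 dB SPL.

70.4 dB SPL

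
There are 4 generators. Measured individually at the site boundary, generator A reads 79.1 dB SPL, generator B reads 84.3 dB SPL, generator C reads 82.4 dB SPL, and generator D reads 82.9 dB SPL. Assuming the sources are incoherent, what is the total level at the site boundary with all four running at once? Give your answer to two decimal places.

88.57 dB SPL

Add the sources as powers (linear), then convert back to dB:
L_total = 10·log₁₀(10^(79.1/10) + 10^(84.3/10) + 10^(82.4/10) + 10^(82.9/10)) = 10·log₁₀(719200000) = 88.57 dB SPL.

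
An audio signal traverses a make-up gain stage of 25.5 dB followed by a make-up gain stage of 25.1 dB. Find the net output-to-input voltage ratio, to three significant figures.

339

Net gain = 25.5 + 25.1 = 50.6 dB.
Voltage ratio = 10^(50.6/20) = 339.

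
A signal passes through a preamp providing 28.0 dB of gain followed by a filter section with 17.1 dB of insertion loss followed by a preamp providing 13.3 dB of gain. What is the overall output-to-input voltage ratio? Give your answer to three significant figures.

Net gain = 28.0 + (−17.1) + 13.3 = 24.2 dB.
Voltage ratio = 10^(24.2/20) = 16.2.

16.2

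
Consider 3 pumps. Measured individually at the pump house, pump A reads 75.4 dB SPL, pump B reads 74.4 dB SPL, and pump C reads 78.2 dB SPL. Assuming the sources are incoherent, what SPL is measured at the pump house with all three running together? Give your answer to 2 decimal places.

Uncorrelated sources add in intensity (power), not in dB.
L_total = 10·log₁₀(10^(75.4/10) + 10^(74.4/10) + 10^(78.2/10)) = 10·log₁₀(128300000) = 81.08 dB SPL.

81.08 dB SPL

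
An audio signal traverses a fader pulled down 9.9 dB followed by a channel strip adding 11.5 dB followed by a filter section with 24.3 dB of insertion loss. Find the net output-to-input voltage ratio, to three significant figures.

Net gain = (−9.9) + 11.5 + (−24.3) = -22.7 dB.
Voltage ratio = 10^(-22.7/20) = 0.0733.

0.0733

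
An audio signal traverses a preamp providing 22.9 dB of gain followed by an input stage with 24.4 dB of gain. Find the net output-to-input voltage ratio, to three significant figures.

232

Net gain = 22.9 + 24.4 = 47.3 dB.
Voltage ratio = 10^(47.3/20) = 232.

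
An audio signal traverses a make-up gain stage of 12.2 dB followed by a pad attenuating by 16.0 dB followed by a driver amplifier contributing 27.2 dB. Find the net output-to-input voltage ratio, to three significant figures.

Net gain = 12.2 + (−16.0) + 27.2 = 23.4 dB.
Voltage ratio = 10^(23.4/20) = 14.8.

14.8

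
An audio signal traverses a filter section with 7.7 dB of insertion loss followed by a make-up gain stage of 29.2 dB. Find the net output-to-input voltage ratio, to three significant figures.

11.9

Net gain = (−7.7) + 29.2 = 21.5 dB.
Voltage ratio = 10^(21.5/20) = 11.9.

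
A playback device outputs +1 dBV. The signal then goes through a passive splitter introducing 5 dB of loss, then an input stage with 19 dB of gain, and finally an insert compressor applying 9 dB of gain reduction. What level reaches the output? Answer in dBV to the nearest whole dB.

In dB, series stages simply add:
+1 − 5 + 19 − 9 = +6 dBV.

+6 dBV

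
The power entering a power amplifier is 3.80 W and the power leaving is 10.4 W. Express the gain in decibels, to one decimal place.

4.4 dB

Power is a power quantity, so gain = 10·log₁₀(P_out/P_in).
10·log₁₀(10.4/3.80) = 10·log₁₀(2.737) = 4.4 dB.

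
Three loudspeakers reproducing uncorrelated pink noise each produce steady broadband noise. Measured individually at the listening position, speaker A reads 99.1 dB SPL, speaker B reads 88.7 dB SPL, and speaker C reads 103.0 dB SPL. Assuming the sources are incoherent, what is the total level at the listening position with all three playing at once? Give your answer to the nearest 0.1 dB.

Add the sources as powers (linear), then convert back to dB:
L_total = 10·log₁₀(10^(99.1/10) + 10^(88.7/10) + 10^(103.0/10)) = 10·log₁₀(28822000000) = 104.6 dB SPL.

104.6 dB SPL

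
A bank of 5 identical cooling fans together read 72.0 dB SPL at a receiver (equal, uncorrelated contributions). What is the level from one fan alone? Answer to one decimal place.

65.0 dB SPL

5 equal incoherent sources add 10·log₁₀(5) = 6.99 dB over one source.
L_one = 72.0 − 6.99 = 65.0 dB SPL.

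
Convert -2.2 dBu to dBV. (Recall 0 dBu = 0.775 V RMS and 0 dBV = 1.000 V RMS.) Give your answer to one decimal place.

The offset between the scales is 20·log₁₀(0.775/1.000) = −2.214 dB.
So dBV = -2.2 − 2.214 = -4.4 dBV.

-4.4 dBV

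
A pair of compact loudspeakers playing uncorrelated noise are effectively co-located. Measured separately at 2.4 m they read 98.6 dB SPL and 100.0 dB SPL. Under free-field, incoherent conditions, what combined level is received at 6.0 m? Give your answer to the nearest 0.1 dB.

94.4 dB SPL

Combined at 2.4 m: 10·log₁₀(10^(98.6/10)+10^(100.0/10)) = 102.37 dB SPL.
Then apply −20·log₁₀(6.0/2.4) = -7.96 dB → 94.4 dB SPL.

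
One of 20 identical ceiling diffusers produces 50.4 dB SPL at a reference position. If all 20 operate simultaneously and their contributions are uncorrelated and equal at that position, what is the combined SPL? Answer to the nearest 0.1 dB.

20 equal incoherent sources raise the level by 10·log₁₀(20) = 13.01 dB.
L_total = 50.4 + 13.01 = 63.4 dB SPL.

63.4 dB SPL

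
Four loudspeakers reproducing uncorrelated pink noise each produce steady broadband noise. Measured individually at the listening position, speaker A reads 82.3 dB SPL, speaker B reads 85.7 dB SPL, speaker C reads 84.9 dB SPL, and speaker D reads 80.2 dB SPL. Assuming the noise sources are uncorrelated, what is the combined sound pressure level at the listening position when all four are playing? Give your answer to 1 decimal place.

Add the sources as powers (linear), then convert back to dB:
L_total = 10·log₁₀(10^(82.3/10) + 10^(85.7/10) + 10^(84.9/10) + 10^(80.2/10)) = 10·log₁₀(955100000) = 89.8 dB SPL.

89.8 dB SPL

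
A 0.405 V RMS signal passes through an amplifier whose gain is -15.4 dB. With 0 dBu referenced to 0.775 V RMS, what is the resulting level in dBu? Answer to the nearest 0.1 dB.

Input level: 20·log₁₀(0.405/0.775) = -5.64 dBu.
Output: -5.64 − 15.4 = -21.0 dBu.

-21.0 dBu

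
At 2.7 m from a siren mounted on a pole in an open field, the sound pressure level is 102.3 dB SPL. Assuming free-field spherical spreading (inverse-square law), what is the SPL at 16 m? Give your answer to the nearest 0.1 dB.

Free-field point source: level drops by 20·log₁₀ of the distance ratio.
ΔL = −20·log₁₀(16/2.7) = -15.46 dB, so L₂ = 102.3 + (-15.46) = 86.8 dB SPL.

86.8 dB SPL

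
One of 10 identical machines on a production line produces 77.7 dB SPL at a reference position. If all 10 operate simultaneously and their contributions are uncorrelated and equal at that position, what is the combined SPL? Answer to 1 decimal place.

10 equal incoherent sources raise the level by 10·log₁₀(10) = 10.00 dB.
L_total = 77.7 + 10.00 = 87.7 dB SPL.

87.7 dB SPL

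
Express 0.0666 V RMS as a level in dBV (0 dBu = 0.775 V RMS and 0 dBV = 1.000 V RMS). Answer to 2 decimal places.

-23.53 dBV

dBV = 20·log₁₀(V / 1.000 V).
20·log₁₀(0.0666/1.000) = -23.53 dBV.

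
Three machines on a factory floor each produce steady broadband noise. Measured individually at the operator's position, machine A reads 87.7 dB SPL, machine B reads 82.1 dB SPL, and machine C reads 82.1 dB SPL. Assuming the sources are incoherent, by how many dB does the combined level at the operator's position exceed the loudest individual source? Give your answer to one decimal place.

Uncorrelated sources add in intensity (power), not in dB.
L_total = 10·log₁₀(10^(87.7/10) + 10^(82.1/10) + 10^(82.1/10)) = 89.61 dB SPL.
Excess over the loudest (87.7 dB): 89.61 − 87.7 = 1.9 dB.

1.9 dB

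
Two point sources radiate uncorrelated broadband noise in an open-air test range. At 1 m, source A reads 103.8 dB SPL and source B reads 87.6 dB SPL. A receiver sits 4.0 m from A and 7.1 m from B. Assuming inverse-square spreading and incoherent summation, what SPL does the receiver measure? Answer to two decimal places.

At the listener: L_A = 103.8 − 20·log₁₀(4.0) = 91.759 dB; L_B = 87.6 − 20·log₁₀(7.1) = 70.575 dB.
Combined: 10·log₁₀(10^(91.759/10)+10^(70.575/10)) = 91.79 dB SPL.

91.79 dB SPL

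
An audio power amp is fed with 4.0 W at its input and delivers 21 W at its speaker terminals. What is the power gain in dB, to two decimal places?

7.20 dB

For a power ratio, dB = 10·log₁₀(P₂/P₁).
10·log₁₀(21/4.0) = 10·log₁₀(5.250) = 7.20 dB.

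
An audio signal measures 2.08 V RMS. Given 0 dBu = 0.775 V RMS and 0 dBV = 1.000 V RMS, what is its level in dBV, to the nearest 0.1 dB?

+6.4 dBV

dBV = 20·log₁₀(V / 1.000 V).
20·log₁₀(2.08/1.000) = +6.4 dBV.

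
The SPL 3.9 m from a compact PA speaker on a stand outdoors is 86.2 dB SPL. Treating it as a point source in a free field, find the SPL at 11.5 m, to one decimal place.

Inverse-square spreading gives ΔL = −20·log₁₀(d₂/d₁).
ΔL = −20·log₁₀(11.5/3.9) = -9.39 dB, so L₂ = 86.2 + (-9.39) = 76.8 dB SPL.

76.8 dB SPL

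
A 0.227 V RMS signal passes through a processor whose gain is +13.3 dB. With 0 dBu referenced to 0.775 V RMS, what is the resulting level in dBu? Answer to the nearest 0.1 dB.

+2.6 dBu

Input level: 20·log₁₀(0.227/0.775) = -10.67 dBu.
Output: -10.67 + 13.3 = +2.6 dBu.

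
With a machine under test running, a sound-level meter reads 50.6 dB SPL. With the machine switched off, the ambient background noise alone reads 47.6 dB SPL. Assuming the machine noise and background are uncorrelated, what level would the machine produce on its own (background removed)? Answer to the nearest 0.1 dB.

Background correction is a power subtraction:
L_src = 10·log₁₀(10^(50.6/10) − 10^(47.6/10)) = 10·log₁₀(57270) = 47.6 dB SPL.

47.6 dB SPL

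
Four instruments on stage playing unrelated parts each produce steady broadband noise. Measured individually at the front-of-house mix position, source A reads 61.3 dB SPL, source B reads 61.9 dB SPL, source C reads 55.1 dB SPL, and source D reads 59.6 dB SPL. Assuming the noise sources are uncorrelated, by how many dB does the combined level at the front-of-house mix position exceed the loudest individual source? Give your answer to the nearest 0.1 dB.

4.3 dB

Add the sources as powers (linear), then convert back to dB:
L_total = 10·log₁₀(10^(61.3/10) + 10^(61.9/10) + 10^(55.1/10) + 10^(59.6/10)) = 66.16 dB SPL.
Excess over the loudest (61.9 dB): 66.16 − 61.9 = 4.3 dB.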